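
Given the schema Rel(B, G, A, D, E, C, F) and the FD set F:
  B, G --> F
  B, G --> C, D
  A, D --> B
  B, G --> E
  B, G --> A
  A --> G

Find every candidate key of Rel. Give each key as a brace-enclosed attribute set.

{A, B}⁺ = {A, B, C, D, E, F, G} — all of the relation — so {A, B} is a candidate key.
{A, D}⁺ = {A, B, C, D, E, F, G} — all of the relation — so {A, D} is a candidate key.
{B, G}⁺ = {A, B, C, D, E, F, G} — all of the relation — so {B, G} is a candidate key.
Any other superkey properly contains one of these, so there are no further candidate keys.

{A, B}, {A, D}, {B, G}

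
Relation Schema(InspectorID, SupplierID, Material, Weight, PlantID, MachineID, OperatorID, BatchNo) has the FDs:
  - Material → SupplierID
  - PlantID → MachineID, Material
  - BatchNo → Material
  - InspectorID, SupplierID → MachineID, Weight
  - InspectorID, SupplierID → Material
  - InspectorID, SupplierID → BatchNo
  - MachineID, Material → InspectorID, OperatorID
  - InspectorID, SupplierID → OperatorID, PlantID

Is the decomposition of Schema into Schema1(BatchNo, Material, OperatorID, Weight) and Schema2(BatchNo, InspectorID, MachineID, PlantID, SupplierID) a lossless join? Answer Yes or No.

Schema1 ∩ Schema2 = {BatchNo}; its closure under F is {BatchNo, Material, SupplierID}.
Neither Schema1 nor Schema2 is contained in that closure, so the decomposition is lossy.

No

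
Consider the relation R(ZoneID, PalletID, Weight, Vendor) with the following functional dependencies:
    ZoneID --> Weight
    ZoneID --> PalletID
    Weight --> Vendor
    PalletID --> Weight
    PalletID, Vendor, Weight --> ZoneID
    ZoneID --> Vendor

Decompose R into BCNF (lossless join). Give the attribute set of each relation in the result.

Candidate keys of the original relation: {PalletID}, {ZoneID}.
In {PalletID, Vendor, Weight, ZoneID}, {Weight} is not a superkey ({Weight}⁺ restricted to this set is {Vendor, Weight}), so split on Weight --> Vendor into {Vendor, Weight} and {PalletID, Weight, ZoneID}.
{Vendor, Weight} is in BCNF.
{PalletID, Weight, ZoneID} is in BCNF.

{PalletID, Weight, ZoneID}; {Vendor, Weight}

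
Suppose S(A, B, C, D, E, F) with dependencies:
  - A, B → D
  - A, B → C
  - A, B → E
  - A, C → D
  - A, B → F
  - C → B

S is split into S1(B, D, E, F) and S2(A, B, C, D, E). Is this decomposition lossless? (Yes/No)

The shared attributes are {B, D, E} and {B, D, E}⁺ = {B, D, E}.
Neither S1 nor S2 is contained in that closure, so the decomposition is lossy.

No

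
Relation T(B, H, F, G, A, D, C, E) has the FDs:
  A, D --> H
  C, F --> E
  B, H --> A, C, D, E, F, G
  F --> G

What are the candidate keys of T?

{A, B, D}, {B, H}

Attributes never on any right-hand side: {B} — every candidate key must contain it.
{B, H} is a candidate key since {B, H}⁺ = {A, B, C, D, E, F, G, H} covers every attribute.
{A, B, D} is a candidate key since {A, B, D}⁺ = {A, B, C, D, E, F, G, H} covers every attribute.
No proper subset of any of these is a key, and no other minimal superkey exists.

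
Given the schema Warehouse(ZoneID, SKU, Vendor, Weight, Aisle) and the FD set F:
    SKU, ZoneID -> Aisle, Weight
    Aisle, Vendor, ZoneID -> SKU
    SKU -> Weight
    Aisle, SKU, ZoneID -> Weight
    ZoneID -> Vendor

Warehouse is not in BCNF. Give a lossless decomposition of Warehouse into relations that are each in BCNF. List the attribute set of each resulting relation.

{Aisle, SKU, ZoneID}; {SKU, Weight}; {Vendor, ZoneID}

Candidate keys of the original relation: {Aisle, ZoneID}, {SKU, ZoneID}.
Within {Aisle, SKU, Vendor, Weight, ZoneID}: {SKU}⁺ ∩ {Aisle, SKU, Vendor, Weight, ZoneID} = {SKU, Weight}, not the whole set, so SKU -> Weight violates BCNF; decompose into {SKU, Weight} and {Aisle, SKU, Vendor, ZoneID}.
{SKU, Weight} has no BCNF violation.
Within {Aisle, SKU, Vendor, ZoneID}: {ZoneID}⁺ ∩ {Aisle, SKU, Vendor, ZoneID} = {Vendor, ZoneID}, not the whole set, so ZoneID -> Vendor violates BCNF; decompose into {Vendor, ZoneID} and {Aisle, SKU, ZoneID}.
{Vendor, ZoneID} has no BCNF violation.
{Aisle, SKU, ZoneID} has no BCNF violation.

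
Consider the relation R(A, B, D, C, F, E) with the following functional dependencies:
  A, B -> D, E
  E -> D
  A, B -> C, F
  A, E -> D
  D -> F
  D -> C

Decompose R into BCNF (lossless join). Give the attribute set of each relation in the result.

{A, B, E}; {C, D, F}; {D, E}

Candidate key of the original relation: {A, B}.
Within {A, B, C, D, E, F}: {E}⁺ ∩ {A, B, C, D, E, F} = {C, D, E, F}, not the whole set, so E -> C, D, F violates BCNF; decompose into {C, D, E, F} and {A, B, E}.
Within {C, D, E, F}: {D}⁺ ∩ {C, D, E, F} = {C, D, F}, not the whole set, so D -> C, F violates BCNF; decompose into {C, D, F} and {D, E}.
{C, D, F} is in BCNF.
{D, E} is in BCNF.
{A, B, E} is in BCNF.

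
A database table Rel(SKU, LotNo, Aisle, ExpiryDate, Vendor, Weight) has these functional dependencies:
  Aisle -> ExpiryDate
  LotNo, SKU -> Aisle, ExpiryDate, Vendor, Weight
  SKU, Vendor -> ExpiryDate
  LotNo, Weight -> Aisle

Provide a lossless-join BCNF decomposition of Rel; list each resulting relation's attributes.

{Aisle, ExpiryDate}; {Aisle, LotNo, Weight}; {LotNo, SKU, Vendor, Weight}

Candidate key of the original relation: {LotNo, SKU}.
Within {Aisle, ExpiryDate, LotNo, SKU, Vendor, Weight}: {Aisle}⁺ ∩ {Aisle, ExpiryDate, LotNo, SKU, Vendor, Weight} = {Aisle, ExpiryDate}, not the whole set, so Aisle -> ExpiryDate violates BCNF; decompose into {Aisle, ExpiryDate} and {Aisle, LotNo, SKU, Vendor, Weight}.
{Aisle, ExpiryDate} is in BCNF.
Within {Aisle, LotNo, SKU, Vendor, Weight}: {LotNo, Weight}⁺ ∩ {Aisle, LotNo, SKU, Vendor, Weight} = {Aisle, LotNo, Weight}, not the whole set, so LotNo, Weight -> Aisle violates BCNF; decompose into {Aisle, LotNo, Weight} and {LotNo, SKU, Vendor, Weight}.
{Aisle, LotNo, Weight} is in BCNF.
{LotNo, SKU, Vendor, Weight} is in BCNF.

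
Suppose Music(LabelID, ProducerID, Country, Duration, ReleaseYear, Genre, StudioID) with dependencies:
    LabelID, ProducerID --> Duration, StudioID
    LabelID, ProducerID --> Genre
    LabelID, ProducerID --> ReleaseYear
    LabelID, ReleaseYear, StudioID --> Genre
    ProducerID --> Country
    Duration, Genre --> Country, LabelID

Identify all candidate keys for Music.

No FD produces {ProducerID}, so it must be in every candidate key.
{LabelID, ProducerID}⁺ = {Country, Duration, Genre, LabelID, ProducerID, ReleaseYear, StudioID} — all of the relation — so {LabelID, ProducerID} is a candidate key.
{Duration, Genre, ProducerID}⁺ = {Country, Duration, Genre, LabelID, ProducerID, ReleaseYear, StudioID} — all of the relation — so {Duration, Genre, ProducerID} is a candidate key.
No proper subset of any of these is a key, and no other minimal superkey exists.

{Duration, Genre, ProducerID}, {LabelID, ProducerID}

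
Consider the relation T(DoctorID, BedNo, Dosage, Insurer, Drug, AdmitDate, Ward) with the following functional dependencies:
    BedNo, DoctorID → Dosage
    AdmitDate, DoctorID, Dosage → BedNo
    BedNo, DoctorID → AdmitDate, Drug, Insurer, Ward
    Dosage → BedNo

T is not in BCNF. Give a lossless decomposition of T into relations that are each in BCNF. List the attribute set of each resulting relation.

{AdmitDate, DoctorID, Dosage, Drug, Insurer, Ward}; {BedNo, Dosage}

Candidate keys of the original relation: {BedNo, DoctorID}, {DoctorID, Dosage}.
In {AdmitDate, BedNo, DoctorID, Dosage, Drug, Insurer, Ward}, {Dosage} is not a superkey ({Dosage}⁺ restricted to this set is {BedNo, Dosage}), so split on Dosage → BedNo into {BedNo, Dosage} and {AdmitDate, DoctorID, Dosage, Drug, Insurer, Ward}.
{BedNo, Dosage} is in BCNF.
{AdmitDate, DoctorID, Dosage, Drug, Insurer, Ward} is in BCNF.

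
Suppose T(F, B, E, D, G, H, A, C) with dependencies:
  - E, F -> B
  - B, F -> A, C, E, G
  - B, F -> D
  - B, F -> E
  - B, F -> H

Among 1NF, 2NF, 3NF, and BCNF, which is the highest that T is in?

BCNF

Candidate keys: {B, F}, {E, F}. Prime attributes: {B, E, F}.
Every FD has a superkey on the left, so the relation is in BCNF.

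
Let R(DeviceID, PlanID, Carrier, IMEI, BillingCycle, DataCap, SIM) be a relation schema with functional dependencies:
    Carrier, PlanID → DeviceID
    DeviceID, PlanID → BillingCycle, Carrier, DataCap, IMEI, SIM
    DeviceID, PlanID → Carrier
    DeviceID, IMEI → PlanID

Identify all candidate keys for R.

{Carrier, PlanID}, {DeviceID, IMEI}, {DeviceID, PlanID}

Closure of {Carrier, PlanID} is {BillingCycle, Carrier, DataCap, DeviceID, IMEI, PlanID, SIM}, the whole schema; {Carrier, PlanID} is a candidate key.
Closure of {DeviceID, IMEI} is {BillingCycle, Carrier, DataCap, DeviceID, IMEI, PlanID, SIM}, the whole schema; {DeviceID, IMEI} is a candidate key.
Closure of {DeviceID, PlanID} is {BillingCycle, Carrier, DataCap, DeviceID, IMEI, PlanID, SIM}, the whole schema; {DeviceID, PlanID} is a candidate key.
No proper subset of any of these is a key, and no other minimal superkey exists.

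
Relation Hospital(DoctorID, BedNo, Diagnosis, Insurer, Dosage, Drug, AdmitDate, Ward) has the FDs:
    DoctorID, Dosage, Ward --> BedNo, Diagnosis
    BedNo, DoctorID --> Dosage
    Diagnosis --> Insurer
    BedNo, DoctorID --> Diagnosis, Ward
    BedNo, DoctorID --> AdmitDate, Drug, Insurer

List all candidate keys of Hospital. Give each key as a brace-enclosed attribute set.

{BedNo, DoctorID}, {DoctorID, Dosage, Ward}

Attributes never on any right-hand side: {DoctorID} — every candidate key must contain it.
Closure of {BedNo, DoctorID} is {AdmitDate, BedNo, Diagnosis, DoctorID, Dosage, Drug, Insurer, Ward}, the whole schema; {BedNo, DoctorID} is a candidate key.
Closure of {DoctorID, Dosage, Ward} is {AdmitDate, BedNo, Diagnosis, DoctorID, Dosage, Drug, Insurer, Ward}, the whole schema; {DoctorID, Dosage, Ward} is a candidate key.
These are minimal and exhaustive — every other superkey contains one of them.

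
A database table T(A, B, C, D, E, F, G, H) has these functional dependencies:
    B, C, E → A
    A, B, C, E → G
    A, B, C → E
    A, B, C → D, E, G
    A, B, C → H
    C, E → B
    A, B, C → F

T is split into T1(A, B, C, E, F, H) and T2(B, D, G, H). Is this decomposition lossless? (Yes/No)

T1 ∩ T2 = {B, H}; its closure under F is {B, H}.
The closure covers neither T1 nor T2 entirely; the join is not lossless.

No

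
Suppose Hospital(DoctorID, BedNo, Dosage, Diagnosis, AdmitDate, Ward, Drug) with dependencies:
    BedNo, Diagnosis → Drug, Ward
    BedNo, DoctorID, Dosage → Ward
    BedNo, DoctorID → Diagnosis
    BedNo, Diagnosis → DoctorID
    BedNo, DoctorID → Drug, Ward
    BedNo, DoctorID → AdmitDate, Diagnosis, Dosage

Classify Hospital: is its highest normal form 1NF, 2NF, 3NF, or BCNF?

BCNF

Candidate keys: {BedNo, Diagnosis}, {BedNo, DoctorID}. Prime attributes: {BedNo, Diagnosis, DoctorID}.
Each dependency's left side is a superkey — BCNF holds.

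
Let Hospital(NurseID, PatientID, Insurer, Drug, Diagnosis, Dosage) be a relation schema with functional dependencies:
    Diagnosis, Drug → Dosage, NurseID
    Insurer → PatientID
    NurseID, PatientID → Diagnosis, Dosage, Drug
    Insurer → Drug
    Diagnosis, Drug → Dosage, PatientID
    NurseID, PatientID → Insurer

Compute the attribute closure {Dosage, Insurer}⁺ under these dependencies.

{Dosage, Drug, Insurer, PatientID}

Start with {Dosage, Insurer}.
Insurer → PatientID applies; add {PatientID} → now {Dosage, Insurer, PatientID}.
Insurer → Drug applies; add {Drug} → now {Dosage, Drug, Insurer, PatientID}.
No further FD applies.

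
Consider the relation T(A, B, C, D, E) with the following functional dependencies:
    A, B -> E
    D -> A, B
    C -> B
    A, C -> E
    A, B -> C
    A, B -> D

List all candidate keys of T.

{D}⁺ = {A, B, C, D, E}, which is every attribute, so {D} is a candidate key.
{A, B}⁺ = {A, B, C, D, E}, which is every attribute, so {A, B} is a candidate key.
{A, C}⁺ = {A, B, C, D, E}, which is every attribute, so {A, C} is a candidate key.
No proper subset of any of these is a key, and no other minimal superkey exists.

{A, B}, {A, C}, {D}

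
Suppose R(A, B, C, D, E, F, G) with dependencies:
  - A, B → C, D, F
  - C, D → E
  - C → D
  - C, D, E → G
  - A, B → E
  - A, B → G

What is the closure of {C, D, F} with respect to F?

Start with {C, D, F}.
C, D → E applies; add {E} → now {C, D, E, F}.
C, D, E → G applies; add {G} → now {C, D, E, F, G}.
No further FD applies.

{C, D, E, F, G}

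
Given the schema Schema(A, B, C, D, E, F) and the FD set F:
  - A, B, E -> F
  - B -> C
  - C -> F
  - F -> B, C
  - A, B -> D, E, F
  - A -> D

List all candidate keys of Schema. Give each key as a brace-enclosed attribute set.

{A, B}, {A, C}, {A, F}

No FD produces {A}, so it must be in every candidate key.
Closure of {A, B} is {A, B, C, D, E, F}, the whole schema; {A, B} is a candidate key.
Closure of {A, C} is {A, B, C, D, E, F}, the whole schema; {A, C} is a candidate key.
Closure of {A, F} is {A, B, C, D, E, F}, the whole schema; {A, F} is a candidate key.
No proper subset of any of these is a key, and no other minimal superkey exists.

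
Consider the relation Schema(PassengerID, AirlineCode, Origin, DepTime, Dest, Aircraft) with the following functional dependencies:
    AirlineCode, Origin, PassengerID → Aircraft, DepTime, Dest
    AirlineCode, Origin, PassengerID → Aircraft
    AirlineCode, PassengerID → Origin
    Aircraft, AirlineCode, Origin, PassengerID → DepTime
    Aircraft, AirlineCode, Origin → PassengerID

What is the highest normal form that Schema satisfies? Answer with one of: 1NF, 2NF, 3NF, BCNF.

BCNF

Candidate keys: {Aircraft, AirlineCode, Origin}, {AirlineCode, PassengerID}. Prime attributes: {Aircraft, AirlineCode, Origin, PassengerID}.
Every FD has a superkey on the left, so the relation is in BCNF.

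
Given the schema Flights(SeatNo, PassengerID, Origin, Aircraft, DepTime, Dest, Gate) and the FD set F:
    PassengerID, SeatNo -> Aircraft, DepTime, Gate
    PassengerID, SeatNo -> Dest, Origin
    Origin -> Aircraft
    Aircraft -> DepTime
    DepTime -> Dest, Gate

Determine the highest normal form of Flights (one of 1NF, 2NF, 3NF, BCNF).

2NF

Candidate key: {PassengerID, SeatNo}. Prime attributes: {PassengerID, SeatNo}.
Origin -> Aircraft breaks BCNF: {Origin}⁺ = {Aircraft, DepTime, Dest, Gate, Origin}, so {Origin} is not a superkey.
Because {Aircraft} is non-prime and the left side of Origin -> Aircraft is not a superkey, the relation is not in 3NF.
No proper subset of a key has a non-prime attribute in its closure, so there is no partial dependency; 2NF holds.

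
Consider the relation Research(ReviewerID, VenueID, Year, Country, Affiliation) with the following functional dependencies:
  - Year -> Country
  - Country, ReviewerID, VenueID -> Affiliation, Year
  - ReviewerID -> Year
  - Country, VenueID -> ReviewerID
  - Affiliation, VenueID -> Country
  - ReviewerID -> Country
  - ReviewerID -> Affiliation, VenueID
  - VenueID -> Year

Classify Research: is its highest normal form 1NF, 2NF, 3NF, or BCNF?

2NF

Candidate keys: {ReviewerID}, {VenueID}. Prime attributes: {ReviewerID, VenueID}.
For Year -> Country we have {Year}⁺ = {Country, Year}; {Year} is not a superkey, so BCNF fails.
Because {Country} is non-prime and the left side of Year -> Country is not a superkey, the relation is not in 3NF.
With only single-attribute keys there can be no partial dependency, so 2NF holds.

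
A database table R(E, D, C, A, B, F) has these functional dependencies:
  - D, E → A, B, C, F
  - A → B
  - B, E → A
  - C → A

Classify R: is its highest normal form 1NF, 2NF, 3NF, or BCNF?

Candidate key: {D, E}. Prime attributes: {D, E}.
A → B: {A}⁺ = {A, B}, which is not all of the attributes, so the left side is not a superkey — BCNF is violated.
Because {B} is non-prime and the left side of A → B is not a superkey, the relation is not in 3NF.
Checking every proper subset of each key, none determines a non-prime attribute — 2NF is satisfied.

2NF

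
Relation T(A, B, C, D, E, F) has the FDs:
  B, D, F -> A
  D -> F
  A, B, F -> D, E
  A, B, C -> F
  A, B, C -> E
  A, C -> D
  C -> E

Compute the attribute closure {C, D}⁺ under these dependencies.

{C, D, E, F}

Start with {C, D}.
D -> F applies; add {F} → now {C, D, F}.
C -> E applies; add {E} → now {C, D, E, F}.
No further FD applies.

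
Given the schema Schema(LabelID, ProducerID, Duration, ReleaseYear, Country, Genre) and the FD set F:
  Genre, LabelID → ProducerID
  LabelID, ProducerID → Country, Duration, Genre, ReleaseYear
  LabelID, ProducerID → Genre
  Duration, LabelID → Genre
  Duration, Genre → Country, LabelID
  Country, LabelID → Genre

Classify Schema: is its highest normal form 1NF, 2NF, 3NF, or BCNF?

Candidate keys: {Country, LabelID}, {Duration, Genre}, {Duration, LabelID}, {Genre, LabelID}, {LabelID, ProducerID}. Prime attributes: {Country, Duration, Genre, LabelID, ProducerID}.
Every FD has a superkey on the left, so the relation is in BCNF.

BCNF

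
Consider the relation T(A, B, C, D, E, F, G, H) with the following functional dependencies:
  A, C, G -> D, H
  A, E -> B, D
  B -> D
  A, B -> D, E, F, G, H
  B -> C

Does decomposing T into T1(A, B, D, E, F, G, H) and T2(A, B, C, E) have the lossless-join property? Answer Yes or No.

Yes

Common attributes: {A, B, E}; their closure is {A, B, C, D, E, F, G, H}.
Since T1 ⊆ {A, B, C, D, E, F, G, H}, the intersection is a superkey of T1; the decomposition is lossless.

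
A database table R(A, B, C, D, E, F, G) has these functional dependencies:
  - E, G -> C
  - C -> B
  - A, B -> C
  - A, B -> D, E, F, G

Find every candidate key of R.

Attributes never on any right-hand side: {A} — every candidate key must contain it.
Closure of {A, B} is {A, B, C, D, E, F, G}, the whole schema; {A, B} is a candidate key.
Closure of {A, C} is {A, B, C, D, E, F, G}, the whole schema; {A, C} is a candidate key.
Closure of {A, E, G} is {A, B, C, D, E, F, G}, the whole schema; {A, E, G} is a candidate key.
These are minimal and exhaustive — every other superkey contains one of them.

{A, B}, {A, C}, {A, E, G}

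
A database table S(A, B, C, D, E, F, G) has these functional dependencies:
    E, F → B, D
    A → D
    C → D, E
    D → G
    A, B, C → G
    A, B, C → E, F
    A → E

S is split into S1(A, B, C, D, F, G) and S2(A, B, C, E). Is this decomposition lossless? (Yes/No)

Yes

The shared attributes are {A, B, C} and {A, B, C}⁺ = {A, B, C, D, E, F, G}.
Since S1 ⊆ {A, B, C, D, E, F, G}, the intersection is a superkey of S1; the decomposition is lossless.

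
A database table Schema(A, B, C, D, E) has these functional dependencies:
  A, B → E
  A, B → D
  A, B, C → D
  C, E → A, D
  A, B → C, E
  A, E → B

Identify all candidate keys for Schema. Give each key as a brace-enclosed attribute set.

{A, B}, {A, E}, {C, E}

{A, B}⁺ = {A, B, C, D, E} — all of the relation — so {A, B} is a candidate key.
{A, E}⁺ = {A, B, C, D, E} — all of the relation — so {A, E} is a candidate key.
{C, E}⁺ = {A, B, C, D, E} — all of the relation — so {C, E} is a candidate key.
Any other superkey properly contains one of these, so there are no further candidate keys.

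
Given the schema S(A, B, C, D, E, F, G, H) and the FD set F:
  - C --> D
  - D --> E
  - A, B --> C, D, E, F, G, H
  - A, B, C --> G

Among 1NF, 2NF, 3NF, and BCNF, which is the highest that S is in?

Candidate key: {A, B}. Prime attributes: {A, B}.
C --> D breaks BCNF: {C}⁺ = {C, D, E}, so {C} is not a superkey.
C --> D has non-prime {D} on the right and a non-superkey on the left, so 3NF fails.
Checking every proper subset of each key, none determines a non-prime attribute — 2NF is satisfied.

2NF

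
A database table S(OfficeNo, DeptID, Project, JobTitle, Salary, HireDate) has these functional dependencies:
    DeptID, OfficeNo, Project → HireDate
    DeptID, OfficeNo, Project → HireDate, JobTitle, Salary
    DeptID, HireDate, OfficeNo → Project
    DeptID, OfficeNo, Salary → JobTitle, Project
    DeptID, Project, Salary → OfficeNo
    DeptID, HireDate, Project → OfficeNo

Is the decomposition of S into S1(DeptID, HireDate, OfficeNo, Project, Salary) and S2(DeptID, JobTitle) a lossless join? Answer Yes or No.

The shared attributes are {DeptID} and {DeptID}⁺ = {DeptID}.
Neither S1 nor S2 is contained in that closure, so the decomposition is lossy.

No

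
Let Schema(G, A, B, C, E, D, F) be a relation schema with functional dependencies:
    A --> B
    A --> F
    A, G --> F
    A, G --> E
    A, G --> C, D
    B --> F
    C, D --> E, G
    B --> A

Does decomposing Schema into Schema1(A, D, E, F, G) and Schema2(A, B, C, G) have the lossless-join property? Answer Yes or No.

Schema1 ∩ Schema2 = {A, G}; its closure under F is {A, B, C, D, E, F, G}.
Since Schema1 ⊆ {A, B, C, D, E, F, G}, the intersection is a superkey of Schema1; the decomposition is lossless.

Yes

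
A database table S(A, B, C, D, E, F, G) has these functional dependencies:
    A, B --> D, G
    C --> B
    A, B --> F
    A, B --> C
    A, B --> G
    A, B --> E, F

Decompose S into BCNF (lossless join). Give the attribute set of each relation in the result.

Candidate keys of the original relation: {A, B}, {A, C}.
Within {A, B, C, D, E, F, G}: {C}⁺ ∩ {A, B, C, D, E, F, G} = {B, C}, not the whole set, so C --> B violates BCNF; decompose into {B, C} and {A, C, D, E, F, G}.
{B, C}: every determinant is a superkey — BCNF.
{A, C, D, E, F, G}: every determinant is a superkey — BCNF.

{A, C, D, E, F, G}; {B, C}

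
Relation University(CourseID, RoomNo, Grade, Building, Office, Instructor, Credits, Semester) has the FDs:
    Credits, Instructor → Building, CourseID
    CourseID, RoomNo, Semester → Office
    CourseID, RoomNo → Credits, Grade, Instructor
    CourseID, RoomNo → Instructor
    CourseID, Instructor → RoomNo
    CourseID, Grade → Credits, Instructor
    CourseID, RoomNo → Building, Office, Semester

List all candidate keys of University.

{CourseID, Grade}, {CourseID, Instructor}, {CourseID, RoomNo}, {Credits, Instructor}

{CourseID, Grade} is a candidate key since {CourseID, Grade}⁺ = {Building, CourseID, Credits, Grade, Instructor, Office, RoomNo, Semester} covers every attribute.
{CourseID, Instructor} is a candidate key since {CourseID, Instructor}⁺ = {Building, CourseID, Credits, Grade, Instructor, Office, RoomNo, Semester} covers every attribute.
{CourseID, RoomNo} is a candidate key since {CourseID, RoomNo}⁺ = {Building, CourseID, Credits, Grade, Instructor, Office, RoomNo, Semester} covers every attribute.
{Credits, Instructor} is a candidate key since {Credits, Instructor}⁺ = {Building, CourseID, Credits, Grade, Instructor, Office, RoomNo, Semester} covers every attribute.
Any other superkey properly contains one of these, so there are no further candidate keys.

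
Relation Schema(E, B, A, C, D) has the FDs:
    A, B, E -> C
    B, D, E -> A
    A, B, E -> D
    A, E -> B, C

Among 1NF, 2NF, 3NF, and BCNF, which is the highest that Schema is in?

BCNF

Candidate keys: {A, E}, {B, D, E}. Prime attributes: {A, B, D, E}.
The left-hand side of every FD is a superkey, so BCNF is satisfied.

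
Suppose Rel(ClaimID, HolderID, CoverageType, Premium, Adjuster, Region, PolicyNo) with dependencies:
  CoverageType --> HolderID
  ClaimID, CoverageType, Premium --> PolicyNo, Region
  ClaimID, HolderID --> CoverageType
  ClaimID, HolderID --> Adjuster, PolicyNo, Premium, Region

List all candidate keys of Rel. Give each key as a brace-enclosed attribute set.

{ClaimID, CoverageType}, {ClaimID, HolderID}

Attributes never on any right-hand side: {ClaimID} — every candidate key must contain it.
{ClaimID, CoverageType} is a candidate key since {ClaimID, CoverageType}⁺ = {Adjuster, ClaimID, CoverageType, HolderID, PolicyNo, Premium, Region} covers every attribute.
{ClaimID, HolderID} is a candidate key since {ClaimID, HolderID}⁺ = {Adjuster, ClaimID, CoverageType, HolderID, PolicyNo, Premium, Region} covers every attribute.
These are minimal and exhaustive — every other superkey contains one of them.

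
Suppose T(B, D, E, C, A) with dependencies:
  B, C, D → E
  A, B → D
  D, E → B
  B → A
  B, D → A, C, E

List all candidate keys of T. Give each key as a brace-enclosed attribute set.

{B}, {D, E}

{B}⁺ = {A, B, C, D, E}, which is every attribute, so {B} is a candidate key.
{D, E}⁺ = {A, B, C, D, E}, which is every attribute, so {D, E} is a candidate key.
These are minimal and exhaustive — every other superkey contains one of them.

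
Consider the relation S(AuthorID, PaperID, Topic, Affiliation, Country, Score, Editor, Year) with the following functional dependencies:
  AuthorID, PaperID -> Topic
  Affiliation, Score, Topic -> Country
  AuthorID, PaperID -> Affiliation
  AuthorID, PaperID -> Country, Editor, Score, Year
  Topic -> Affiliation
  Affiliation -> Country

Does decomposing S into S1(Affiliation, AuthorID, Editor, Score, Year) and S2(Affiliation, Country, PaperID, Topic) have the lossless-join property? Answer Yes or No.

S1 ∩ S2 = {Affiliation}; its closure under F is {Affiliation, Country}.
Neither S1 nor S2 is contained in that closure, so the decomposition is lossy.

No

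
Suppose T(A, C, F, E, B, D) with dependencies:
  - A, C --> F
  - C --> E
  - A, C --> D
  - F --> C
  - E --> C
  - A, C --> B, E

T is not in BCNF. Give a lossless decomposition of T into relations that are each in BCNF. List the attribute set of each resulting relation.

{A, B, D, F}; {C, E}; {C, F}

Candidate keys of the original relation: {A, C}, {A, E}, {A, F}.
In {A, B, C, D, E, F}, {C} is not a superkey ({C}⁺ restricted to this set is {C, E}), so split on C --> E into {C, E} and {A, B, C, D, F}.
{C, E} is in BCNF.
In {A, B, C, D, F}, {F} is not a superkey ({F}⁺ restricted to this set is {C, F}), so split on F --> C into {C, F} and {A, B, D, F}.
{C, F} is in BCNF.
{A, B, D, F} is in BCNF.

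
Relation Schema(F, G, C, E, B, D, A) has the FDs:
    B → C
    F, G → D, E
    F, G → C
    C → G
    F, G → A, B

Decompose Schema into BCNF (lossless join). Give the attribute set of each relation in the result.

{A, B, D, E, F}; {B, C}; {C, G}

Candidate keys of the original relation: {B, F}, {C, F}, {F, G}.
In {A, B, C, D, E, F, G}, {B} is not a superkey ({B}⁺ restricted to this set is {B, C, G}), so split on B → C, G into {B, C, G} and {A, B, D, E, F}.
In {B, C, G}, {C} is not a superkey ({C}⁺ restricted to this set is {C, G}), so split on C → G into {C, G} and {B, C}.
{C, G} has no BCNF violation.
{B, C} has no BCNF violation.
{A, B, D, E, F} has no BCNF violation.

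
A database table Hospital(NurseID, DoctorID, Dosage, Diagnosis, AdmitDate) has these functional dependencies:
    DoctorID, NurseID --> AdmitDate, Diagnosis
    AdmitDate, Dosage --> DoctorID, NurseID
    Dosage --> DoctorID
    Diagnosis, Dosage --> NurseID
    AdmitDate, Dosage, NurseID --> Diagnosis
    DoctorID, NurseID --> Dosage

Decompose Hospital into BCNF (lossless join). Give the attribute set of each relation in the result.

Candidate keys of the original relation: {AdmitDate, Dosage}, {Diagnosis, Dosage}, {DoctorID, NurseID}, {Dosage, NurseID}.
{AdmitDate, Diagnosis, DoctorID, Dosage, NurseID}: {Dosage} determines {DoctorID, Dosage} here but is not a superkey — split on Dosage --> DoctorID, giving {DoctorID, Dosage} and {AdmitDate, Diagnosis, Dosage, NurseID}.
{DoctorID, Dosage} is in BCNF.
{AdmitDate, Diagnosis, Dosage, NurseID} is in BCNF.

{AdmitDate, Diagnosis, Dosage, NurseID}; {DoctorID, Dosage}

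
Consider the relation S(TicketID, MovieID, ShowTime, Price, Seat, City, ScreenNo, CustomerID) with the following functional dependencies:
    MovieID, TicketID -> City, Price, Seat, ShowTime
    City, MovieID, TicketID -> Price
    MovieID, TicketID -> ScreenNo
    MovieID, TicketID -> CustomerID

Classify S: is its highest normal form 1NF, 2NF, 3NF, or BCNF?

BCNF

Candidate key: {MovieID, TicketID}. Prime attributes: {MovieID, TicketID}.
The left-hand side of every FD is a superkey, so BCNF is satisfied.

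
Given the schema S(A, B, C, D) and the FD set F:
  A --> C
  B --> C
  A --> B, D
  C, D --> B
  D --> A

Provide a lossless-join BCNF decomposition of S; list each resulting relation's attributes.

{A, B, D}; {B, C}

Candidate keys of the original relation: {A}, {D}.
Within {A, B, C, D}: {B}⁺ ∩ {A, B, C, D} = {B, C}, not the whole set, so B --> C violates BCNF; decompose into {B, C} and {A, B, D}.
{B, C} has no BCNF violation.
{A, B, D} has no BCNF violation.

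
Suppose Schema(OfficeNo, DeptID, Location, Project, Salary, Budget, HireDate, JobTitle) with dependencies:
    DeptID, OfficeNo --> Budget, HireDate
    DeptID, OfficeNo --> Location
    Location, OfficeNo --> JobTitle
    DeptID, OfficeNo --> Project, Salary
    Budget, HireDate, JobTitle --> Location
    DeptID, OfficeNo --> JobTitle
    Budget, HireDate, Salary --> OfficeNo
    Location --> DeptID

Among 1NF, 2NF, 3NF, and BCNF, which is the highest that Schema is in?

Candidate keys: {Budget, DeptID, HireDate, Salary}, {Budget, HireDate, JobTitle, OfficeNo}, {Budget, HireDate, JobTitle, Salary}, {Budget, HireDate, Location, Salary}, {DeptID, OfficeNo}, {Location, OfficeNo}. Prime attributes: {Budget, DeptID, HireDate, JobTitle, Location, OfficeNo, Salary}.
Budget, HireDate, JobTitle --> Location: {Budget, HireDate, JobTitle}⁺ = {Budget, DeptID, HireDate, JobTitle, Location}, which is not all of the attributes, so the left side is not a superkey — BCNF is violated.
Since {Location} ⊆ prime attributes and every other non-superkey FD also has a prime right side, the schema is in 3NF.

3NF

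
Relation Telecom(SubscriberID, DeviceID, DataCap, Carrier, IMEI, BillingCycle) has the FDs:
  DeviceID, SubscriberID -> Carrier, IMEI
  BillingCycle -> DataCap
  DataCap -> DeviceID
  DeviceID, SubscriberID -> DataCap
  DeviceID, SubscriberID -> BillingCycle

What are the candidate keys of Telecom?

{BillingCycle, SubscriberID}, {DataCap, SubscriberID}, {DeviceID, SubscriberID}

{SubscriberID} never appears on the right of any FD, so every key must include it.
{BillingCycle, SubscriberID}⁺ = {BillingCycle, Carrier, DataCap, DeviceID, IMEI, SubscriberID} — all of the relation — so {BillingCycle, SubscriberID} is a candidate key.
{DataCap, SubscriberID}⁺ = {BillingCycle, Carrier, DataCap, DeviceID, IMEI, SubscriberID} — all of the relation — so {DataCap, SubscriberID} is a candidate key.
{DeviceID, SubscriberID}⁺ = {BillingCycle, Carrier, DataCap, DeviceID, IMEI, SubscriberID} — all of the relation — so {DeviceID, SubscriberID} is a candidate key.
No proper subset of any of these is a key, and no other minimal superkey exists.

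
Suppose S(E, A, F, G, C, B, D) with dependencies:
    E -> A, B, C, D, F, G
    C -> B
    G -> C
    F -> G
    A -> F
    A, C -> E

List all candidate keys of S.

{A}, {E}

{A}⁺ = {A, B, C, D, E, F, G} — all of the relation — so {A} is a candidate key.
{E}⁺ = {A, B, C, D, E, F, G} — all of the relation — so {E} is a candidate key.
No proper subset of any of these is a key, and no other minimal superkey exists.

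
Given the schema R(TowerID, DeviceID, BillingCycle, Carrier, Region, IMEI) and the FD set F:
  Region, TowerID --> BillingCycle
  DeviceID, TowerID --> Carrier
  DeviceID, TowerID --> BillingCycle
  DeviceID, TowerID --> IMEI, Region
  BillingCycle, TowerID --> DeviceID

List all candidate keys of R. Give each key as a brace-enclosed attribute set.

Attributes never on any right-hand side: {TowerID} — every candidate key must contain it.
{BillingCycle, TowerID}⁺ = {BillingCycle, Carrier, DeviceID, IMEI, Region, TowerID} — all of the relation — so {BillingCycle, TowerID} is a candidate key.
{DeviceID, TowerID}⁺ = {BillingCycle, Carrier, DeviceID, IMEI, Region, TowerID} — all of the relation — so {DeviceID, TowerID} is a candidate key.
{Region, TowerID}⁺ = {BillingCycle, Carrier, DeviceID, IMEI, Region, TowerID} — all of the relation — so {Region, TowerID} is a candidate key.
These are minimal and exhaustive — every other superkey contains one of them.

{BillingCycle, TowerID}, {DeviceID, TowerID}, {Region, TowerID}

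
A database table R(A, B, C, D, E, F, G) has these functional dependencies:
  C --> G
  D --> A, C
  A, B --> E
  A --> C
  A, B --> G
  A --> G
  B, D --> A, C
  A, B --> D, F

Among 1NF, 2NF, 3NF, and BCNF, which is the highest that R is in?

1NF

Candidate keys: {A, B}, {B, D}. Prime attributes: {A, B, D}.
C --> G: {C}⁺ = {C, G}, which is not all of the attributes, so the left side is not a superkey — BCNF is violated.
C --> G has non-prime {G} on the right and a non-superkey on the left, so 3NF fails.
{A} is a proper subset of the key {A, B}, and {A}⁺ contains the non-prime attributes {C, G} — a partial dependency, so 2NF is violated.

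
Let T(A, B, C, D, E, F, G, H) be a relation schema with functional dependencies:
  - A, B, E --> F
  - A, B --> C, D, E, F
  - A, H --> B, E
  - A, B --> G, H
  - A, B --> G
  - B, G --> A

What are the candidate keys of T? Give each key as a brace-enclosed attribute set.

Closure of {A, B} is {A, B, C, D, E, F, G, H}, the whole schema; {A, B} is a candidate key.
Closure of {A, H} is {A, B, C, D, E, F, G, H}, the whole schema; {A, H} is a candidate key.
Closure of {B, G} is {A, B, C, D, E, F, G, H}, the whole schema; {B, G} is a candidate key.
No proper subset of any of these is a key, and no other minimal superkey exists.

{A, B}, {A, H}, {B, G}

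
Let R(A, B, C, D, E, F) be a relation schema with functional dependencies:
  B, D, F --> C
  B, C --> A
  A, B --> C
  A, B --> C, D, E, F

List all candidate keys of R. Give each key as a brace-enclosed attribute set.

{A, B}, {B, C}, {B, D, F}

{B} never appears on the right of any FD, so every key must include it.
{A, B}⁺ = {A, B, C, D, E, F} — all of the relation — so {A, B} is a candidate key.
{B, C}⁺ = {A, B, C, D, E, F} — all of the relation — so {B, C} is a candidate key.
{B, D, F}⁺ = {A, B, C, D, E, F} — all of the relation — so {B, D, F} is a candidate key.
No proper subset of any of these is a key, and no other minimal superkey exists.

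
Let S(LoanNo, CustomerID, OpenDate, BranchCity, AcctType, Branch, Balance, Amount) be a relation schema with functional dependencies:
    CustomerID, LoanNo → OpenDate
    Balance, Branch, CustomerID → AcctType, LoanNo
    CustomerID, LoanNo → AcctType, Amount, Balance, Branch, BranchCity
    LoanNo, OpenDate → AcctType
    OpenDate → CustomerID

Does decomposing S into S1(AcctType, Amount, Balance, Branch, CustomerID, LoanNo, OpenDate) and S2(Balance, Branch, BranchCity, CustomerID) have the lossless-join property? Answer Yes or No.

Yes

Common attributes: {Balance, Branch, CustomerID}; their closure is {AcctType, Amount, Balance, Branch, BranchCity, CustomerID, LoanNo, OpenDate}.
This includes all of S1, so the common attributes are a superkey of S1 — the join is lossless.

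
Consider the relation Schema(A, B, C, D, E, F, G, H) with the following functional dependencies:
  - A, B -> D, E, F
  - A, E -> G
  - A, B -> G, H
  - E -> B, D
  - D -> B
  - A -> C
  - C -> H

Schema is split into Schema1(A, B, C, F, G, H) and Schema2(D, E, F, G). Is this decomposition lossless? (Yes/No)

No

Schema1 ∩ Schema2 = {F, G}; its closure under F is {F, G}.
Schema1 ⊄ {F, G} and Schema2 ⊄ {F, G}, so the split is lossy.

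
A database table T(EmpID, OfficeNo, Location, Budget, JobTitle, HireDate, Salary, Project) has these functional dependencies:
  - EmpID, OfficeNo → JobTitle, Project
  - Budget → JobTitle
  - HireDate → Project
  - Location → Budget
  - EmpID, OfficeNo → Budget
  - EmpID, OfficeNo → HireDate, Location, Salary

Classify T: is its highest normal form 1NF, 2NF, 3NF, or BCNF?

2NF

Candidate key: {EmpID, OfficeNo}. Prime attributes: {EmpID, OfficeNo}.
For Budget → JobTitle we have {Budget}⁺ = {Budget, JobTitle}; {Budget} is not a superkey, so BCNF fails.
Budget → JobTitle has non-prime {JobTitle} on the right and a non-superkey on the left, so 3NF fails.
No proper subset of a key has a non-prime attribute in its closure, so there is no partial dependency; 2NF holds.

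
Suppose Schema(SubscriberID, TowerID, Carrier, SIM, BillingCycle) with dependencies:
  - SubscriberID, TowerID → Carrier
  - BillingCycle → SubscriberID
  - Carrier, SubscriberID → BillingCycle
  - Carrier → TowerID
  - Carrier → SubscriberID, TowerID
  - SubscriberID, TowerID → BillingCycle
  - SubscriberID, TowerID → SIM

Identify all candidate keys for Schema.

{BillingCycle, TowerID}, {Carrier}, {SubscriberID, TowerID}

{Carrier}⁺ = {BillingCycle, Carrier, SIM, SubscriberID, TowerID}, which is every attribute, so {Carrier} is a candidate key.
{BillingCycle, TowerID}⁺ = {BillingCycle, Carrier, SIM, SubscriberID, TowerID}, which is every attribute, so {BillingCycle, TowerID} is a candidate key.
{SubscriberID, TowerID}⁺ = {BillingCycle, Carrier, SIM, SubscriberID, TowerID}, which is every attribute, so {SubscriberID, TowerID} is a candidate key.
These are minimal and exhaustive — every other superkey contains one of them.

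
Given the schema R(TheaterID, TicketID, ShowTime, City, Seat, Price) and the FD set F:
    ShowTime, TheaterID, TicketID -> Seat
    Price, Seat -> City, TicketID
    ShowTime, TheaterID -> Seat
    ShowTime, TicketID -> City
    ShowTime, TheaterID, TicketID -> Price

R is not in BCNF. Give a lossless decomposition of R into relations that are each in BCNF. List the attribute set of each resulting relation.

Candidate keys of the original relation: {Price, ShowTime, TheaterID}, {ShowTime, TheaterID, TicketID}.
In {City, Price, Seat, ShowTime, TheaterID, TicketID}, {Price, Seat} is not a superkey ({Price, Seat}⁺ restricted to this set is {City, Price, Seat, TicketID}), so split on Price, Seat -> City, TicketID into {City, Price, Seat, TicketID} and {Price, Seat, ShowTime, TheaterID}.
{City, Price, Seat, TicketID} has no BCNF violation.
In {Price, Seat, ShowTime, TheaterID}, {ShowTime, TheaterID} is not a superkey ({ShowTime, TheaterID}⁺ restricted to this set is {Seat, ShowTime, TheaterID}), so split on ShowTime, TheaterID -> Seat into {Seat, ShowTime, TheaterID} and {Price, ShowTime, TheaterID}.
{Seat, ShowTime, TheaterID} has no BCNF violation.
{Price, ShowTime, TheaterID} has no BCNF violation.

{City, Price, Seat, TicketID}; {Price, ShowTime, TheaterID}; {Seat, ShowTime, TheaterID}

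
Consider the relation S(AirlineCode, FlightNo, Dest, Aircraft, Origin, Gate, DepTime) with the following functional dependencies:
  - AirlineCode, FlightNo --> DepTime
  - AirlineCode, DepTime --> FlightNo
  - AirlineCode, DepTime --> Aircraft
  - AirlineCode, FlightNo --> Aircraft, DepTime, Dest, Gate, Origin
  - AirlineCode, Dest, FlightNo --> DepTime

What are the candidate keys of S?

No FD produces {AirlineCode}, so it must be in every candidate key.
Closure of {AirlineCode, DepTime} is {Aircraft, AirlineCode, DepTime, Dest, FlightNo, Gate, Origin}, the whole schema; {AirlineCode, DepTime} is a candidate key.
Closure of {AirlineCode, FlightNo} is {Aircraft, AirlineCode, DepTime, Dest, FlightNo, Gate, Origin}, the whole schema; {AirlineCode, FlightNo} is a candidate key.
No proper subset of any of these is a key, and no other minimal superkey exists.

{AirlineCode, DepTime}, {AirlineCode, FlightNo}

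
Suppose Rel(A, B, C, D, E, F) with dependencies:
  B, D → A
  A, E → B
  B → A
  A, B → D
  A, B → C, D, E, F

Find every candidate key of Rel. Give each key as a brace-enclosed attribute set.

{A, E}, {B}

{B} is a candidate key since {B}⁺ = {A, B, C, D, E, F} covers every attribute.
{A, E} is a candidate key since {A, E}⁺ = {A, B, C, D, E, F} covers every attribute.
No proper subset of any of these is a key, and no other minimal superkey exists.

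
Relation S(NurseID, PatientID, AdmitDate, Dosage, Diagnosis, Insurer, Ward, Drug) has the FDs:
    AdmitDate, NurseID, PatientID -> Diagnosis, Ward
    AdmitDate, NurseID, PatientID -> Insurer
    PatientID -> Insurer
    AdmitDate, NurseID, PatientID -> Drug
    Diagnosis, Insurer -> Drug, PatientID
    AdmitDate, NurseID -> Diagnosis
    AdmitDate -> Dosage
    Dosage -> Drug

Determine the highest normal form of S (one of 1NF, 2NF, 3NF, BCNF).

1NF

Candidate keys: {AdmitDate, Insurer, NurseID}, {AdmitDate, NurseID, PatientID}. Prime attributes: {AdmitDate, Insurer, NurseID, PatientID}.
PatientID -> Insurer: {PatientID}⁺ = {Insurer, PatientID}, which is not all of the attributes, so the left side is not a superkey — BCNF is violated.
Diagnosis, Insurer -> Drug, PatientID determines the non-prime attribute {Drug} from a non-superkey — 3NF is violated.
Since {AdmitDate} ⊂ {AdmitDate, Insurer, NurseID} and {AdmitDate}⁺ ⊇ {Dosage, Drug} with {Dosage, Drug} non-prime, there is a partial dependency; 2NF fails.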